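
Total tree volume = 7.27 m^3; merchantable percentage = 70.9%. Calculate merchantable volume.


Formula: MV = V_total * (merchantable_pct / 100)
Merchantable fraction = 70.9% / 100 = 0.709
MV = 7.27 m^3 * 0.709 = 5.154 m^3

5.154


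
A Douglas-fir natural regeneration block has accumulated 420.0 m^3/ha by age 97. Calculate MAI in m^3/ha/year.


Formula: MAI = Total Volume / Stand Age
MAI = 420.0 m^3/ha / 97 years
MAI = 4.33 m^3/ha/year

4.33


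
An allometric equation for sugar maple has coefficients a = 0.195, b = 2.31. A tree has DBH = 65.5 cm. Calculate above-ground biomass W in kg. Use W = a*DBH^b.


Formula: W = a * DBH^b  (allometric power law)
DBH^b = 65.5^2.31 = 15686.1875
W = 0.195 * 15686.1875 = 3058.8 kg

3058.8


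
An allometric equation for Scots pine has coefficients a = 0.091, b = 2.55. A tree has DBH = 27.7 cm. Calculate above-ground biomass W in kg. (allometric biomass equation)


Formula: W = a * DBH^b  (allometric power law)
DBH^b = 27.7^2.55 = 4767.8591
W = 0.091 * 4767.8591 = 433.9 kg

433.9


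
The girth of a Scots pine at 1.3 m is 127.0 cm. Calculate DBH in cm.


Formula: DBH = C / pi
DBH = 127.0 / pi
pi = 3.14159...
DBH = 40.4 cm

40.4


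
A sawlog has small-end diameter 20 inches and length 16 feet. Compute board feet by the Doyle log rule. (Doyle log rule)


Doyle: BF = (D - 4)^2 * L / 16
Adjusted diameter = 20 - 4 = 16 in
(D-4)^2 = 16^2 = 256
BF = 256 * 16 / 16 = 256 BF

256


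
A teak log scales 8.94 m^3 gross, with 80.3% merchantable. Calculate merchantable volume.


Formula: MV = V_total * (merchantable_pct / 100)
Merchantable fraction = 80.3% / 100 = 0.803
MV = 8.94 m^3 * 0.803 = 7.179 m^3

7.179


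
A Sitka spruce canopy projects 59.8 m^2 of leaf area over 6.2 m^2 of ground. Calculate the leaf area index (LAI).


Formula: LAI = total leaf area / ground area  (dimensionless)
LAI = 59.8 m^2 / 6.2 m^2
LAI = 9.65

9.65


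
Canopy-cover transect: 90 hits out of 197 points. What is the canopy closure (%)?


Formula: Canopy closure = covered points / total points * 100
Closure = 90 / 197 * 100
Closure = 0.4569 * 100 = 45.7%

45.7


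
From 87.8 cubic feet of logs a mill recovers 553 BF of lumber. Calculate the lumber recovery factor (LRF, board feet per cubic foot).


Formula: LRF = Lumber Output (BF) / Log Input (ft^3)
LRF = 553 BF / 87.8 ft^3
LRF = 6.3 BF/ft^3

6.3


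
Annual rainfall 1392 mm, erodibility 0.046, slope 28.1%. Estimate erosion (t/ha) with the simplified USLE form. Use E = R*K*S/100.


Formula: E = R * K * S / 100  (simplified USLE)
R * K = 1392 * 0.046 = 64.032
E = 64.032 * 28.1 / 100 = 17.99 t/ha

17.99


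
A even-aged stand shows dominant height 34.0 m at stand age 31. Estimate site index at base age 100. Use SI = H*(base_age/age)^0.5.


Formula: SI = H_dom * (base_age / age)^0.5
Age ratio = 100 / 31 = 3.22581
sqrt(age_ratio) = 1.79605
SI = 34.0 * 1.79605 = 61.1 m

61.1


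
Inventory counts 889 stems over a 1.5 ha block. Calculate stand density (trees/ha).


Formula: Stand Density = N_trees / Area_ha
Density = 889 trees / 1.5 ha
Density = 593 trees/ha

593


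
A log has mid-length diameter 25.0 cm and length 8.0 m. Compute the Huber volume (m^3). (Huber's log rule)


Huber: V = Am * L,  Am = pi*(Dm/200)^2
Am = pi*(25.0/200)^2 = 0.049087 m^2
V = 0.049087*8.0 = 0.3927 m^3

0.3927


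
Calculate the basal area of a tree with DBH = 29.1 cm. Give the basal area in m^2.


Formula: BA = pi * (DBH/2)^2 / 10000  (cm^2 to m^2)
Radius = DBH/2 = 29.1/2 = 14.55 cm
BA = pi * 14.55^2 / 10000
   = 665.083 cm^2 / 10000
   = 0.0665 m^2

0.0665


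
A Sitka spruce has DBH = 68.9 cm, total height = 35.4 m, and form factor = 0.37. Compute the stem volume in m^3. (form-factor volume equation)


Formula: V = pi * (DBH/200)^2 * H * ff
Radius = DBH/200 = 68.9/200 = 0.3445 m
Radius^2 = 0.3445^2 = 0.11868025 m^2
V = pi * 0.11868025 * 35.4 * 0.37
V = 4.884 m^3

4.884


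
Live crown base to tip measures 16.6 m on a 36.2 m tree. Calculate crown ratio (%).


Formula: Crown Ratio = (Crown Length / Total Height) * 100
CR = (16.6 m / 36.2 m) * 100
CR = 0.4586 * 100 = 45.9%

45.9


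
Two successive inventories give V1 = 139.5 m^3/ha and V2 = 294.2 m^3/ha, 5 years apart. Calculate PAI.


Formula: PAI = (V_T2 - V_T1) / (T2 - T1)
Volume increment = 294.2 - 139.5 = 154.7 m^3/ha
PAI = 154.7 / 5 = 30.94 m^3/ha/year

30.94


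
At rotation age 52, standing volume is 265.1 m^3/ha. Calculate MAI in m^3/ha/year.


Formula: MAI = Total Volume / Stand Age
MAI = 265.1 m^3/ha / 52 years
MAI = 5.1 m^3/ha/year

5.1


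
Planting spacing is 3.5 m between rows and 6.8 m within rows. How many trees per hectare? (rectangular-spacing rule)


Formula: TPH = 10000 m^2/ha / (spacing_x * spacing_y)
Area per tree = 3.5 m * 6.8 m = 23.8 m^2
TPH = 10000 / 23.8 = 420 trees/ha

420


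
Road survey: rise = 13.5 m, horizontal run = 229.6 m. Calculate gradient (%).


Formula: Gradient = rise / run * 100
Gradient = 13.5 / 229.6 * 100 = 5.9%

5.9


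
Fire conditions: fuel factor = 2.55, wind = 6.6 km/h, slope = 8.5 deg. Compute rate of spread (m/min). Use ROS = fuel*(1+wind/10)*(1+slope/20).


Formula: ROS = fuel * (1 + wind/10) * (1 + slope/20)
Wind factor = 1 + 6.6/10 = 1.66
Slope factor = 1 + 8.5/20 = 1.425
ROS = 2.55 * 1.66 * 1.425 = 6.03 m/min

6.03


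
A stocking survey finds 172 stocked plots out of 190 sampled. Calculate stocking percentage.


Formula: Stocking % = stocked plots / total plots * 100
Stocking = 172 / 190 * 100
Stocking = 0.9053 * 100 = 90.5%

90.5


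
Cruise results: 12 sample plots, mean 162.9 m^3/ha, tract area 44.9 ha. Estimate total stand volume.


Formula: Total Volume = Mean Volume per ha * Total Area
Total Volume = 162.9 m^3/ha * 44.9 ha
Total Volume = 7314 m^3

7314


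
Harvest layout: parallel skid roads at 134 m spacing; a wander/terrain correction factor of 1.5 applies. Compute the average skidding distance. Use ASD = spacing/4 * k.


Formula: ASD = (spacing / 4) * correction
Uncorrected distance = spacing / 4 = 134 / 4 = 33.5 m
ASD = 33.5 * 1.5 = 50 m

50


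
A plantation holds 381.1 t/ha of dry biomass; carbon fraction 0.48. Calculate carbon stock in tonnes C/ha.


Formula: Carbon Stock = Biomass * Carbon Fraction
C = 381.1 t/ha * 0.48
C = 182.9 t C/ha

182.9


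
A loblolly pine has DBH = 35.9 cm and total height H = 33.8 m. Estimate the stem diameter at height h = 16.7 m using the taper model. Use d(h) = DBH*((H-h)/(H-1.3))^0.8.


Taper: d(h) = DBH * ((H - h) / (H - 1.3))^0.8
Numerator = H - h = 33.8 - 16.7 = 17.1 m
Denominator = H - 1.3 = 33.8 - 1.3 = 32.5 m
Ratio = 17.1 / 32.5 = 0.52615
d = 35.9 * 0.52615^0.8 = 21.5 cm

21.5


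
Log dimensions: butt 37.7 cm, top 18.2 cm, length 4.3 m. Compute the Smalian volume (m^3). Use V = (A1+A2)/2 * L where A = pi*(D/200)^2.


Smalian: V = (A1 + A2)/2 * L,  A = pi*(D/200)^2
A1 = pi*(37.7/200)^2 = 0.111628 m^2
A2 = pi*(18.2/200)^2 = 0.026016 m^2
V = (0.111628+0.026016)/2*4.3 = 0.2959 m^3

0.2959


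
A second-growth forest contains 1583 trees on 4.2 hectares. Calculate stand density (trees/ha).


Formula: Stand Density = N_trees / Area_ha
Density = 1583 trees / 4.2 ha
Density = 377 trees/ha

377


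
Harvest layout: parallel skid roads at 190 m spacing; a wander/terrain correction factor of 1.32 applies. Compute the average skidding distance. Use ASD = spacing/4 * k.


Formula: ASD = (spacing / 4) * correction
Uncorrected distance = spacing / 4 = 190 / 4 = 47.5 m
ASD = 47.5 * 1.32 = 63 m

63


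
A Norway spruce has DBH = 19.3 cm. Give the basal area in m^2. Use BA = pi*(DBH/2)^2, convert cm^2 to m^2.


Formula: BA = pi * (DBH/2)^2 / 10000  (cm^2 to m^2)
Radius = DBH/2 = 19.3/2 = 9.65 cm
BA = pi * 9.65^2 / 10000
   = 292.553 cm^2 / 10000
   = 0.0293 m^2

0.0293


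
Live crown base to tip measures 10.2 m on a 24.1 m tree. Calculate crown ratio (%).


Formula: Crown Ratio = (Crown Length / Total Height) * 100
CR = (10.2 m / 24.1 m) * 100
CR = 0.4232 * 100 = 42.3%

42.3


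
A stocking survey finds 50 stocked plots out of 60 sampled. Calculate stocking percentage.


Formula: Stocking % = stocked plots / total plots * 100
Stocking = 50 / 60 * 100
Stocking = 0.8333 * 100 = 83.3%

83.3


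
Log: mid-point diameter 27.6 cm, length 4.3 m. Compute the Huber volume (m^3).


Huber: V = Am * L,  Am = pi*(Dm/200)^2
Am = pi*(27.6/200)^2 = 0.059828 m^2
V = 0.059828*4.3 = 0.2573 m^3

0.2573


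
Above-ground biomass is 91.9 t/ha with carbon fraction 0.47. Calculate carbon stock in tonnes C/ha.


Formula: Carbon Stock = Biomass * Carbon Fraction
C = 91.9 t/ha * 0.47
C = 43.2 t C/ha

43.2


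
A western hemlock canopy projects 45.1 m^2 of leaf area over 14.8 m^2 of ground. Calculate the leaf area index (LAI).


Formula: LAI = total leaf area / ground area  (dimensionless)
LAI = 45.1 m^2 / 14.8 m^2
LAI = 3.05

3.05


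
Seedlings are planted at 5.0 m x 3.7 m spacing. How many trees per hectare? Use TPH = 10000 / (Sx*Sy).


Formula: TPH = 10000 m^2/ha / (spacing_x * spacing_y)
Area per tree = 5.0 m * 3.7 m = 18.5 m^2
TPH = 10000 / 18.5 = 541 trees/ha

541


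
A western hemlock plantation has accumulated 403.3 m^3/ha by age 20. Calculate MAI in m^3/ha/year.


Formula: MAI = Total Volume / Stand Age
MAI = 403.3 m^3/ha / 20 years
MAI = 20.17 m^3/ha/year

20.17


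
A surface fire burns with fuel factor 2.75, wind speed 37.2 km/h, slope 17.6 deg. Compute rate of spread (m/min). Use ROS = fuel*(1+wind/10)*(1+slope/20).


Formula: ROS = fuel * (1 + wind/10) * (1 + slope/20)
Wind factor = 1 + 37.2/10 = 4.72
Slope factor = 1 + 17.6/20 = 1.88
ROS = 2.75 * 4.72 * 1.88 = 24.4 m/min

24.4


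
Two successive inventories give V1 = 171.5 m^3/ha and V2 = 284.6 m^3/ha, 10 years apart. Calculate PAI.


Formula: PAI = (V_T2 - V_T1) / (T2 - T1)
Volume increment = 284.6 - 171.5 = 113.1 m^3/ha
PAI = 113.1 / 10 = 11.31 m^3/ha/year

11.31


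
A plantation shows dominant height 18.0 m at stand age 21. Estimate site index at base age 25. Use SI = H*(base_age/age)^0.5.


Formula: SI = H_dom * (base_age / age)^0.5
Age ratio = 25 / 21 = 1.19048
sqrt(age_ratio) = 1.09109
SI = 18.0 * 1.09109 = 19.6 m

19.6


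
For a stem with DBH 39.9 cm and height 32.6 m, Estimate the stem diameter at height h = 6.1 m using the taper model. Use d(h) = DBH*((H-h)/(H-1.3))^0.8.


Taper: d(h) = DBH * ((H - h) / (H - 1.3))^0.8
Numerator = H - h = 32.6 - 6.1 = 26.5 m
Denominator = H - 1.3 = 32.6 - 1.3 = 31.3 m
Ratio = 26.5 / 31.3 = 0.84665
d = 39.9 * 0.84665^0.8 = 34.9 cm

34.9


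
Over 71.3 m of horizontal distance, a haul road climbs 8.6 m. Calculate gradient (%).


Formula: Gradient = rise / run * 100
Gradient = 8.6 / 71.3 * 100 = 12.1%

12.1


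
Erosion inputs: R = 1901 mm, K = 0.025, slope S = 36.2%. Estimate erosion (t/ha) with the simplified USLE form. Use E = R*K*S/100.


Formula: E = R * K * S / 100  (simplified USLE)
R * K = 1901 * 0.025 = 47.525
E = 47.525 * 36.2 / 100 = 17.2 t/ha

17.2


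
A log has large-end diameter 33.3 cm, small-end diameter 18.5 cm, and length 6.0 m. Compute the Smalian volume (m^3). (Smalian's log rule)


Smalian: V = (A1 + A2)/2 * L,  A = pi*(D/200)^2
A1 = pi*(33.3/200)^2 = 0.087092 m^2
A2 = pi*(18.5/200)^2 = 0.02688 m^2
V = (0.087092+0.02688)/2*6.0 = 0.3419 m^3

0.3419


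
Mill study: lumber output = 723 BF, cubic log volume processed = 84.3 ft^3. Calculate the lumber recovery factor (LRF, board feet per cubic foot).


Formula: LRF = Lumber Output (BF) / Log Input (ft^3)
LRF = 723 BF / 84.3 ft^3
LRF = 8.58 BF/ft^3

8.58


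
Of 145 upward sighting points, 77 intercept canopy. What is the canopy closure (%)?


Formula: Canopy closure = covered points / total points * 100
Closure = 77 / 145 * 100
Closure = 0.531 * 100 = 53.1%

53.1


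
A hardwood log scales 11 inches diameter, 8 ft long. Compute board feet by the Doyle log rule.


Doyle: BF = (D - 4)^2 * L / 16
Adjusted diameter = 11 - 4 = 7 in
(D-4)^2 = 7^2 = 49
BF = 49 * 8 / 16 = 25 BF

25


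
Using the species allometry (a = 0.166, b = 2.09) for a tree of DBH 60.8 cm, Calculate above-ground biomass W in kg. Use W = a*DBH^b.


Formula: W = a * DBH^b  (allometric power law)
DBH^b = 60.8^2.09 = 5350.0579
W = 0.166 * 5350.0579 = 888.1 kg

888.1


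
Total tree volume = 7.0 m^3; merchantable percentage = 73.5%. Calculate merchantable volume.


Formula: MV = V_total * (merchantable_pct / 100)
Merchantable fraction = 73.5% / 100 = 0.735
MV = 7.0 m^3 * 0.735 = 5.145 m^3

5.145


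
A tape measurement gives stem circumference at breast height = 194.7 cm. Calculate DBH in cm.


Formula: DBH = C / pi
DBH = 194.7 / pi
pi = 3.14159...
DBH = 62.0 cm

62.0


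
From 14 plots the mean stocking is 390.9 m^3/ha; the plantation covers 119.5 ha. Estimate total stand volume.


Formula: Total Volume = Mean Volume per ha * Total Area
Total Volume = 390.9 m^3/ha * 119.5 ha
Total Volume = 46713 m^3

46713


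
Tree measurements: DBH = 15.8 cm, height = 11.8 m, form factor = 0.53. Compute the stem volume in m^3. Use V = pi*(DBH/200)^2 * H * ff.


Formula: V = pi * (DBH/200)^2 * H * ff
Radius = DBH/200 = 15.8/200 = 0.079 m
Radius^2 = 0.079^2 = 0.006241 m^2
V = pi * 0.006241 * 11.8 * 0.53
V = 0.123 m^3

0.123


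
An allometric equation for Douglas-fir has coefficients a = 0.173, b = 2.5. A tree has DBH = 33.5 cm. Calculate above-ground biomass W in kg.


Formula: W = a * DBH^b  (allometric power law)
DBH^b = 33.5^2.5 = 6495.4915
W = 0.173 * 6495.4915 = 1123.7 kg

1123.7


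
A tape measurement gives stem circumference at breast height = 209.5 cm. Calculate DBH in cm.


Formula: DBH = C / pi
DBH = 209.5 / pi
pi = 3.14159...
DBH = 66.7 cm

66.7


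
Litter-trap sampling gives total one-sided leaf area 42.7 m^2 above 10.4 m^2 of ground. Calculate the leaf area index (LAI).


Formula: LAI = total leaf area / ground area  (dimensionless)
LAI = 42.7 m^2 / 10.4 m^2
LAI = 4.11

4.11


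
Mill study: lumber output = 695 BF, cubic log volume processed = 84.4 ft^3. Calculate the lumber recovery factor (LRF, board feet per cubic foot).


Formula: LRF = Lumber Output (BF) / Log Input (ft^3)
LRF = 695 BF / 84.4 ft^3
LRF = 8.23 BF/ft^3

8.23


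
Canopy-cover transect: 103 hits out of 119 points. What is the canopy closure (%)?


Formula: Canopy closure = covered points / total points * 100
Closure = 103 / 119 * 100
Closure = 0.8655 * 100 = 86.6%

86.6


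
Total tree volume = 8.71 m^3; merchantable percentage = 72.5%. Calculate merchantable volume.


Formula: MV = V_total * (merchantable_pct / 100)
Merchantable fraction = 72.5% / 100 = 0.725
MV = 8.71 m^3 * 0.725 = 6.315 m^3

6.315


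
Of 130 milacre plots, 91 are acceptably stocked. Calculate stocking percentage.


Formula: Stocking % = stocked plots / total plots * 100
Stocking = 91 / 130 * 100
Stocking = 0.7 * 100 = 70.0%

70.0


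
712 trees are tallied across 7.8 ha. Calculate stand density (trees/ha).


Formula: Stand Density = N_trees / Area_ha
Density = 712 trees / 7.8 ha
Density = 91 trees/ha

91


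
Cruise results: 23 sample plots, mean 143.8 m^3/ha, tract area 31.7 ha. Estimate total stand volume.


Formula: Total Volume = Mean Volume per ha * Total Area
Total Volume = 143.8 m^3/ha * 31.7 ha
Total Volume = 4558 m^3

4558


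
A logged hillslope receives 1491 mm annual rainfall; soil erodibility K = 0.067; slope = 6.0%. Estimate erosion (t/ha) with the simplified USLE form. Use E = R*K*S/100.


Formula: E = R * K * S / 100  (simplified USLE)
R * K = 1491 * 0.067 = 99.897
E = 99.897 * 6.0 / 100 = 5.99 t/ha

5.99


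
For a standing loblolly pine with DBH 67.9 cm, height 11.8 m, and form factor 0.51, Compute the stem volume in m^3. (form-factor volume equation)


Formula: V = pi * (DBH/200)^2 * H * ff
Radius = DBH/200 = 67.9/200 = 0.3395 m
Radius^2 = 0.3395^2 = 0.11526025 m^2
V = pi * 0.11526025 * 11.8 * 0.51
V = 2.179 m^3

2.179


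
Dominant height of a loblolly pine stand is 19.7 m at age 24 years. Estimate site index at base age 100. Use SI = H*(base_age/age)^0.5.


Formula: SI = H_dom * (base_age / age)^0.5
Age ratio = 100 / 24 = 4.16667
sqrt(age_ratio) = 2.04124
SI = 19.7 * 2.04124 = 40.2 m

40.2


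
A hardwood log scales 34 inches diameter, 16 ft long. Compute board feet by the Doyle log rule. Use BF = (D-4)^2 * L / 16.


Doyle: BF = (D - 4)^2 * L / 16
Adjusted diameter = 34 - 4 = 30 in
(D-4)^2 = 30^2 = 900
BF = 900 * 16 / 16 = 900 BF

900


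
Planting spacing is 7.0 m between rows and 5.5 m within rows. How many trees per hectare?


Formula: TPH = 10000 m^2/ha / (spacing_x * spacing_y)
Area per tree = 7.0 m * 5.5 m = 38.5 m^2
TPH = 10000 / 38.5 = 260 trees/ha

260


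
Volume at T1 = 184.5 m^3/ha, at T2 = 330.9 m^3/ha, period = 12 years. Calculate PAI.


Formula: PAI = (V_T2 - V_T1) / (T2 - T1)
Volume increment = 330.9 - 184.5 = 146.4 m^3/ha
PAI = 146.4 / 12 = 12.2 m^3/ha/year

12.2


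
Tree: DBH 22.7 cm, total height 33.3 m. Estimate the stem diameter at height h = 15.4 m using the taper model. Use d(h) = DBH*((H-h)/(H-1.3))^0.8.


Taper: d(h) = DBH * ((H - h) / (H - 1.3))^0.8
Numerator = H - h = 33.3 - 15.4 = 17.9 m
Denominator = H - 1.3 = 33.3 - 1.3 = 32.0 m
Ratio = 17.9 / 32.0 = 0.55937
d = 22.7 * 0.55937^0.8 = 14.3 cm

14.3


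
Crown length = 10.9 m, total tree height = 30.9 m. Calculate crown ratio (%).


Formula: Crown Ratio = (Crown Length / Total Height) * 100
CR = (10.9 m / 30.9 m) * 100
CR = 0.3528 * 100 = 35.3%

35.3


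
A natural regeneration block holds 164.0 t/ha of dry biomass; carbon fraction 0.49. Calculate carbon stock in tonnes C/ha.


Formula: Carbon Stock = Biomass * Carbon Fraction
C = 164.0 t/ha * 0.49
C = 80.4 t C/ha

80.4


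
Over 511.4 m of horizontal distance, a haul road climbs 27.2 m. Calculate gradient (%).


Formula: Gradient = rise / run * 100
Gradient = 27.2 / 511.4 * 100 = 5.3%

5.3


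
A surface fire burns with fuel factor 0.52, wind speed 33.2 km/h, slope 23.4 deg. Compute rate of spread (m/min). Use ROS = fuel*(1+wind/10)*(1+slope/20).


Formula: ROS = fuel * (1 + wind/10) * (1 + slope/20)
Wind factor = 1 + 33.2/10 = 4.32
Slope factor = 1 + 23.4/20 = 2.17
ROS = 0.52 * 4.32 * 2.17 = 4.87 m/min

4.87


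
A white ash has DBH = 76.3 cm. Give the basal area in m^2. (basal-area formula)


Formula: BA = pi * (DBH/2)^2 / 10000  (cm^2 to m^2)
Radius = DBH/2 = 76.3/2 = 38.15 cm
BA = pi * 38.15^2 / 10000
   = 4572.3446 cm^2 / 10000
   = 0.4572 m^2

0.4572


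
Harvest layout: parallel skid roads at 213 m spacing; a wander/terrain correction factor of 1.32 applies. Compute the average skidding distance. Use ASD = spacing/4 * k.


Formula: ASD = (spacing / 4) * correction
Uncorrected distance = spacing / 4 = 213 / 4 = 53.25 m
ASD = 53.25 * 1.32 = 70 m

70


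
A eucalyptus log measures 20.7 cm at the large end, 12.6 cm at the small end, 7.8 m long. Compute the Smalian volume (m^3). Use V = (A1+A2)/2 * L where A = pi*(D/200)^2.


Smalian: V = (A1 + A2)/2 * L,  A = pi*(D/200)^2
A1 = pi*(20.7/200)^2 = 0.033654 m^2
A2 = pi*(12.6/200)^2 = 0.012469 m^2
V = (0.033654+0.012469)/2*7.8 = 0.1799 m^3

0.1799


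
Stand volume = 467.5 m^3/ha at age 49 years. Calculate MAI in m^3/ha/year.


Formula: MAI = Total Volume / Stand Age
MAI = 467.5 m^3/ha / 49 years
MAI = 9.54 m^3/ha/year

9.54


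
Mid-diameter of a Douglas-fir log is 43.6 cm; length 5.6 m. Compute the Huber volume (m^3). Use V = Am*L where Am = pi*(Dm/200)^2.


Huber: V = Am * L,  Am = pi*(Dm/200)^2
Am = pi*(43.6/200)^2 = 0.149301 m^2
V = 0.149301*5.6 = 0.8361 m^3

0.8361


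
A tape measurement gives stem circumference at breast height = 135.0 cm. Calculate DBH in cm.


Formula: DBH = C / pi
DBH = 135.0 / pi
pi = 3.14159...
DBH = 43.0 cm

43.0


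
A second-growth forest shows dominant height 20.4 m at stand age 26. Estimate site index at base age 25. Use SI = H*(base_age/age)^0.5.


Formula: SI = H_dom * (base_age / age)^0.5
Age ratio = 25 / 26 = 0.96154
sqrt(age_ratio) = 0.98058
SI = 20.4 * 0.98058 = 20.0 m

20.0


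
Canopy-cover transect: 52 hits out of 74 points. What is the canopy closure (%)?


Formula: Canopy closure = covered points / total points * 100
Closure = 52 / 74 * 100
Closure = 0.7027 * 100 = 70.3%

70.3


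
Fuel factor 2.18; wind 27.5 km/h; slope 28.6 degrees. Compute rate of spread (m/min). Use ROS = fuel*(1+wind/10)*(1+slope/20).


Formula: ROS = fuel * (1 + wind/10) * (1 + slope/20)
Wind factor = 1 + 27.5/10 = 3.75
Slope factor = 1 + 28.6/20 = 2.43
ROS = 2.18 * 3.75 * 2.43 = 19.87 m/min

19.87


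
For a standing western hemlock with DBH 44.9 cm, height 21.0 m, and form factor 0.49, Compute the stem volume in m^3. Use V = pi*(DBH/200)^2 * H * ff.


Formula: V = pi * (DBH/200)^2 * H * ff
Radius = DBH/200 = 44.9/200 = 0.2245 m
Radius^2 = 0.2245^2 = 0.05040025 m^2
V = pi * 0.05040025 * 21.0 * 0.49
V = 1.629 m^3

1.629


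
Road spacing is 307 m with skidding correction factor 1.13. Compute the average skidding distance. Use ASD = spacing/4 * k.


Formula: ASD = (spacing / 4) * correction
Uncorrected distance = spacing / 4 = 307 / 4 = 76.75 m
ASD = 76.75 * 1.13 = 87 m

87


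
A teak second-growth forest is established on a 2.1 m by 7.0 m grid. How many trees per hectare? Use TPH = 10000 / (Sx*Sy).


Formula: TPH = 10000 m^2/ha / (spacing_x * spacing_y)
Area per tree = 2.1 m * 7.0 m = 14.7 m^2
TPH = 10000 / 14.7 = 680 trees/ha

680


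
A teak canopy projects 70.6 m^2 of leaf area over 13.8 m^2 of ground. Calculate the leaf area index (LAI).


Formula: LAI = total leaf area / ground area  (dimensionless)
LAI = 70.6 m^2 / 13.8 m^2
LAI = 5.12

5.12


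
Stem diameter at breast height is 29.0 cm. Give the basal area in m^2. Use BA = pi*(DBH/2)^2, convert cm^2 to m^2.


Formula: BA = pi * (DBH/2)^2 / 10000  (cm^2 to m^2)
Radius = DBH/2 = 29.0/2 = 14.5 cm
BA = pi * 14.5^2 / 10000
   = 660.5199 cm^2 / 10000
   = 0.0661 m^2

0.0661


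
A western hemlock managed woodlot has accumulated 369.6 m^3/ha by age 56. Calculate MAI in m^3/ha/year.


Formula: MAI = Total Volume / Stand Age
MAI = 369.6 m^3/ha / 56 years
MAI = 6.6 m^3/ha/year

6.6


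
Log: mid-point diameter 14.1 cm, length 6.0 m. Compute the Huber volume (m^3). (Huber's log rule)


Huber: V = Am * L,  Am = pi*(Dm/200)^2
Am = pi*(14.1/200)^2 = 0.015615 m^2
V = 0.015615*6.0 = 0.0937 m^3

0.0937


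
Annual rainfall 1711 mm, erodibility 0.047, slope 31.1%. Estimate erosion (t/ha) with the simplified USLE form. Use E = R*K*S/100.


Formula: E = R * K * S / 100  (simplified USLE)
R * K = 1711 * 0.047 = 80.417
E = 80.417 * 31.1 / 100 = 25.01 t/ha

25.01


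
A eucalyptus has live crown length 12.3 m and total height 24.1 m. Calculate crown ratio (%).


Formula: Crown Ratio = (Crown Length / Total Height) * 100
CR = (12.3 m / 24.1 m) * 100
CR = 0.5104 * 100 = 51.0%

51.0


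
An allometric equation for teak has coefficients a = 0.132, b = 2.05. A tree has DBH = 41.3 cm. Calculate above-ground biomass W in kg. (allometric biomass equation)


Formula: W = a * DBH^b  (allometric power law)
DBH^b = 41.3^2.05 = 2054.4596
W = 0.132 * 2054.4596 = 271.2 kg

271.2


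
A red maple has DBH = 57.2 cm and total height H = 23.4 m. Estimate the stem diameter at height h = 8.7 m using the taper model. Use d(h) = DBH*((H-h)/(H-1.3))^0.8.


Taper: d(h) = DBH * ((H - h) / (H - 1.3))^0.8
Numerator = H - h = 23.4 - 8.7 = 14.7 m
Denominator = H - 1.3 = 23.4 - 1.3 = 22.1 m
Ratio = 14.7 / 22.1 = 0.66516
d = 57.2 * 0.66516^0.8 = 41.3 cm

41.3


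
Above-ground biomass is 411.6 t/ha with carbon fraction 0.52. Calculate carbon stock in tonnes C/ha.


Formula: Carbon Stock = Biomass * Carbon Fraction
C = 411.6 t/ha * 0.52
C = 214.0 t C/ha

214.0


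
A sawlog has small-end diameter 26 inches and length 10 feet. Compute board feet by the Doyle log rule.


Doyle: BF = (D - 4)^2 * L / 16
Adjusted diameter = 26 - 4 = 22 in
(D-4)^2 = 22^2 = 484
BF = 484 * 10 / 16 = 303 BF

303


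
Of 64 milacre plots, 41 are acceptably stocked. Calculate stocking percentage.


Formula: Stocking % = stocked plots / total plots * 100
Stocking = 41 / 64 * 100
Stocking = 0.6406 * 100 = 64.1%

64.1


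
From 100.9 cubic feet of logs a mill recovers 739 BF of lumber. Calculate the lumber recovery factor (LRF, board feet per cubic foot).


Formula: LRF = Lumber Output (BF) / Log Input (ft^3)
LRF = 739 BF / 100.9 ft^3
LRF = 7.32 BF/ft^3

7.32


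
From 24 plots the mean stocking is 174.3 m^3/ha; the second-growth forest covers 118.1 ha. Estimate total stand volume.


Formula: Total Volume = Mean Volume per ha * Total Area
Total Volume = 174.3 m^3/ha * 118.1 ha
Total Volume = 20585 m^3

20585


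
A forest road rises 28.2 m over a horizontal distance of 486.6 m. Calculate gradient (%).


Formula: Gradient = rise / run * 100
Gradient = 28.2 / 486.6 * 100 = 5.8%

5.8


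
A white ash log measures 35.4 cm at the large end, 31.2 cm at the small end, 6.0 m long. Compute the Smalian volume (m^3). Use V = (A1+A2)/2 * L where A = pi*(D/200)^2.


Smalian: V = (A1 + A2)/2 * L,  A = pi*(D/200)^2
A1 = pi*(35.4/200)^2 = 0.098423 m^2
A2 = pi*(31.2/200)^2 = 0.076454 m^2
V = (0.098423+0.076454)/2*6.0 = 0.5246 m^3

0.5246


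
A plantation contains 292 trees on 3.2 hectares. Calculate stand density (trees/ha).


Formula: Stand Density = N_trees / Area_ha
Density = 292 trees / 3.2 ha
Density = 91 trees/ha

91


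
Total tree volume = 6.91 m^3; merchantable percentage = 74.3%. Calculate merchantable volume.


Formula: MV = V_total * (merchantable_pct / 100)
Merchantable fraction = 74.3% / 100 = 0.743
MV = 6.91 m^3 * 0.743 = 5.134 m^3

5.134


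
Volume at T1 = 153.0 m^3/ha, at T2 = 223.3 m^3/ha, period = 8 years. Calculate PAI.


Formula: PAI = (V_T2 - V_T1) / (T2 - T1)
Volume increment = 223.3 - 153.0 = 70.3 m^3/ha
PAI = 70.3 / 8 = 8.79 m^3/ha/year

8.79


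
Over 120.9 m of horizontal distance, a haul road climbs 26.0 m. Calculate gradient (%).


Formula: Gradient = rise / run * 100
Gradient = 26.0 / 120.9 * 100 = 21.5%

21.5


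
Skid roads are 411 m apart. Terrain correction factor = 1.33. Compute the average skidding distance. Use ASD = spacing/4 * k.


Formula: ASD = (spacing / 4) * correction
Uncorrected distance = spacing / 4 = 411 / 4 = 102.75 m
ASD = 102.75 * 1.33 = 137 m

137


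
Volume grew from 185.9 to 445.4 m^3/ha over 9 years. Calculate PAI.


Formula: PAI = (V_T2 - V_T1) / (T2 - T1)
Volume increment = 445.4 - 185.9 = 259.5 m^3/ha
PAI = 259.5 / 9 = 28.83 m^3/ha/year

28.83


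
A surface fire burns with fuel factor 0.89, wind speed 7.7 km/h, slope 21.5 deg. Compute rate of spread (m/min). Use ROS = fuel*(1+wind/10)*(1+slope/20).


Formula: ROS = fuel * (1 + wind/10) * (1 + slope/20)
Wind factor = 1 + 7.7/10 = 1.77
Slope factor = 1 + 21.5/20 = 2.075
ROS = 0.89 * 1.77 * 2.075 = 3.27 m/min

3.27


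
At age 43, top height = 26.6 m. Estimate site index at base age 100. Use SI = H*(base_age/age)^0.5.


Formula: SI = H_dom * (base_age / age)^0.5
Age ratio = 100 / 43 = 2.32558
sqrt(age_ratio) = 1.52499
SI = 26.6 * 1.52499 = 40.6 m

40.6


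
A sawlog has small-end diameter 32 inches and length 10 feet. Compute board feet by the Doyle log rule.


Doyle: BF = (D - 4)^2 * L / 16
Adjusted diameter = 32 - 4 = 28 in
(D-4)^2 = 28^2 = 784
BF = 784 * 10 / 16 = 490 BF

490


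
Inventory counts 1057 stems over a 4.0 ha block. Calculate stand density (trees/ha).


Formula: Stand Density = N_trees / Area_ha
Density = 1057 trees / 4.0 ha
Density = 264 trees/ha

264


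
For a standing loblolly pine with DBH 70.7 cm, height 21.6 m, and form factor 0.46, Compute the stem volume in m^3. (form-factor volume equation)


Formula: V = pi * (DBH/200)^2 * H * ff
Radius = DBH/200 = 70.7/200 = 0.3535 m
Radius^2 = 0.3535^2 = 0.12496225 m^2
V = pi * 0.12496225 * 21.6 * 0.46
V = 3.901 m^3

3.901


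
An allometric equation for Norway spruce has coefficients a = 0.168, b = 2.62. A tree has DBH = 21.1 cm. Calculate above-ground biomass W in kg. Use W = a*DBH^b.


Formula: W = a * DBH^b  (allometric power law)
DBH^b = 21.1^2.62 = 2948.6283
W = 0.168 * 2948.6283 = 495.4 kg

495.4


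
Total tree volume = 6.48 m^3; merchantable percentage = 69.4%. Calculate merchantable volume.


Formula: MV = V_total * (merchantable_pct / 100)
Merchantable fraction = 69.4% / 100 = 0.694
MV = 6.48 m^3 * 0.694 = 4.497 m^3

4.497


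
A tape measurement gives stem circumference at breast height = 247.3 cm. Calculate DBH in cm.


Formula: DBH = C / pi
DBH = 247.3 / pi
pi = 3.14159...
DBH = 78.7 cm

78.7


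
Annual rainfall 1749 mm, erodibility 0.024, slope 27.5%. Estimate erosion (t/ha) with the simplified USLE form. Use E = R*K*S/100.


Formula: E = R * K * S / 100  (simplified USLE)
R * K = 1749 * 0.024 = 41.976
E = 41.976 * 27.5 / 100 = 11.54 t/ha

11.54


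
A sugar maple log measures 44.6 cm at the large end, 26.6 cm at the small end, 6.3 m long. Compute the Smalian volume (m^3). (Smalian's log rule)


Smalian: V = (A1 + A2)/2 * L,  A = pi*(D/200)^2
A1 = pi*(44.6/200)^2 = 0.156228 m^2
A2 = pi*(26.6/200)^2 = 0.055572 m^2
V = (0.156228+0.055572)/2*6.3 = 0.6672 m^3

0.6672


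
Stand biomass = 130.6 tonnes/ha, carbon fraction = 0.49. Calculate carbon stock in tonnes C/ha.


Formula: Carbon Stock = Biomass * Carbon Fraction
C = 130.6 t/ha * 0.49
C = 64.0 t C/ha

64.0


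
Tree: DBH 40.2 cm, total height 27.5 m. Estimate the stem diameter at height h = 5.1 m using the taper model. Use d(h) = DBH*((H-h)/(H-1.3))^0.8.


Taper: d(h) = DBH * ((H - h) / (H - 1.3))^0.8
Numerator = H - h = 27.5 - 5.1 = 22.4 m
Denominator = H - 1.3 = 27.5 - 1.3 = 26.2 m
Ratio = 22.4 / 26.2 = 0.85496
d = 40.2 * 0.85496^0.8 = 35.5 cm

35.5


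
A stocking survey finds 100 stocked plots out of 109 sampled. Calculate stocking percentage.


Formula: Stocking % = stocked plots / total plots * 100
Stocking = 100 / 109 * 100
Stocking = 0.9174 * 100 = 91.7%

91.7


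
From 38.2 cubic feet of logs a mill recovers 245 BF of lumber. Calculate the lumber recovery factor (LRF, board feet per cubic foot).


Formula: LRF = Lumber Output (BF) / Log Input (ft^3)
LRF = 245 BF / 38.2 ft^3
LRF = 6.41 BF/ft^3

6.41


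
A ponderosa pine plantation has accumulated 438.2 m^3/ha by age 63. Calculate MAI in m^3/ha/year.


Formula: MAI = Total Volume / Stand Age
MAI = 438.2 m^3/ha / 63 years
MAI = 6.96 m^3/ha/year

6.96


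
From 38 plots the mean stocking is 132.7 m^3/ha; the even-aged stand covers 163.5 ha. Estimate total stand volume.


Formula: Total Volume = Mean Volume per ha * Total Area
Total Volume = 132.7 m^3/ha * 163.5 ha
Total Volume = 21696 m^3

21696


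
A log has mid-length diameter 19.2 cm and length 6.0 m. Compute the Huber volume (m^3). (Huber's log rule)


Huber: V = Am * L,  Am = pi*(Dm/200)^2
Am = pi*(19.2/200)^2 = 0.028953 m^2
V = 0.028953*6.0 = 0.1737 m^3

0.1737


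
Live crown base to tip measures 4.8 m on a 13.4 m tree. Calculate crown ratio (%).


Formula: Crown Ratio = (Crown Length / Total Height) * 100
CR = (4.8 m / 13.4 m) * 100
CR = 0.3582 * 100 = 35.8%

35.8


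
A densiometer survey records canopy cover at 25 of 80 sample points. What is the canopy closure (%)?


Formula: Canopy closure = covered points / total points * 100
Closure = 25 / 80 * 100
Closure = 0.3125 * 100 = 31.3%

31.3


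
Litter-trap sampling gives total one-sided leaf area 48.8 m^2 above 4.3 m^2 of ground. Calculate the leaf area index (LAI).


Formula: LAI = total leaf area / ground area  (dimensionless)
LAI = 48.8 m^2 / 4.3 m^2
LAI = 11.35

11.35


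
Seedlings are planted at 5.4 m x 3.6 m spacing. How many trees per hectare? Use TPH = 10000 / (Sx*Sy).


Formula: TPH = 10000 m^2/ha / (spacing_x * spacing_y)
Area per tree = 5.4 m * 3.6 m = 19.44 m^2
TPH = 10000 / 19.44 = 514 trees/ha

514


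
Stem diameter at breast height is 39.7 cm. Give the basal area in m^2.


Formula: BA = pi * (DBH/2)^2 / 10000  (cm^2 to m^2)
Radius = DBH/2 = 39.7/2 = 19.85 cm
BA = pi * 19.85^2 / 10000
   = 1237.8582 cm^2 / 10000
   = 0.1238 m^2

0.1238


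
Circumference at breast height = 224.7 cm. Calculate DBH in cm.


Formula: DBH = C / pi
DBH = 224.7 / pi
pi = 3.14159...
DBH = 71.5 cm

71.5


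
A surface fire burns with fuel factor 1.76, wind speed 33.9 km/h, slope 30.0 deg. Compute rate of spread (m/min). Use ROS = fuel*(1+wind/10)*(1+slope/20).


Formula: ROS = fuel * (1 + wind/10) * (1 + slope/20)
Wind factor = 1 + 33.9/10 = 4.39
Slope factor = 1 + 30.0/20 = 2.5
ROS = 1.76 * 4.39 * 2.5 = 19.32 m/min

19.32


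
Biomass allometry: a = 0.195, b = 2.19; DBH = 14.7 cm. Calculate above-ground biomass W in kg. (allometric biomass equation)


Formula: W = a * DBH^b  (allometric power law)
DBH^b = 14.7^2.19 = 360.1015
W = 0.195 * 360.1015 = 70.2 kg

70.2


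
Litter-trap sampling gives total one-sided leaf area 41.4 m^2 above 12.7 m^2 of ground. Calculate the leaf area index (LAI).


Formula: LAI = total leaf area / ground area  (dimensionless)
LAI = 41.4 m^2 / 12.7 m^2
LAI = 3.26

3.26


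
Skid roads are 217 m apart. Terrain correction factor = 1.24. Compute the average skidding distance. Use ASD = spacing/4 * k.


Formula: ASD = (spacing / 4) * correction
Uncorrected distance = spacing / 4 = 217 / 4 = 54.25 m
ASD = 54.25 * 1.24 = 67 m

67


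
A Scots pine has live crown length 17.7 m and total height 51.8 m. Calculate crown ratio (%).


Formula: Crown Ratio = (Crown Length / Total Height) * 100
CR = (17.7 m / 51.8 m) * 100
CR = 0.3417 * 100 = 34.2%

34.2


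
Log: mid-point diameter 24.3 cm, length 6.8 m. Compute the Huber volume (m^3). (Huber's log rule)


Huber: V = Am * L,  Am = pi*(Dm/200)^2
Am = pi*(24.3/200)^2 = 0.046377 m^2
V = 0.046377*6.8 = 0.3154 m^3

0.3154


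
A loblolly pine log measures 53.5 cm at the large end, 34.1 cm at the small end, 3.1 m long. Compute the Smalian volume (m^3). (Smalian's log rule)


Smalian: V = (A1 + A2)/2 * L,  A = pi*(D/200)^2
A1 = pi*(53.5/200)^2 = 0.224801 m^2
A2 = pi*(34.1/200)^2 = 0.091327 m^2
V = (0.224801+0.091327)/2*3.1 = 0.49 m^3

0.49


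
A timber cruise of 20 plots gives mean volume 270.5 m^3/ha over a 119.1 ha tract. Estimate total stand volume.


Formula: Total Volume = Mean Volume per ha * Total Area
Total Volume = 270.5 m^3/ha * 119.1 ha
Total Volume = 32217 m^3

32217


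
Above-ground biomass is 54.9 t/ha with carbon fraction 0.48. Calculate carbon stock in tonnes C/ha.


Formula: Carbon Stock = Biomass * Carbon Fraction
C = 54.9 t/ha * 0.48
C = 26.4 t C/ha

26.4


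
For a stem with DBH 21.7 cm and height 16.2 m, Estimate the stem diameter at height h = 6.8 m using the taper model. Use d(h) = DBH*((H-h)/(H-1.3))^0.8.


Taper: d(h) = DBH * ((H - h) / (H - 1.3))^0.8
Numerator = H - h = 16.2 - 6.8 = 9.4 m
Denominator = H - 1.3 = 16.2 - 1.3 = 14.9 m
Ratio = 9.4 / 14.9 = 0.63087
d = 21.7 * 0.63087^0.8 = 15.0 cm

15.0


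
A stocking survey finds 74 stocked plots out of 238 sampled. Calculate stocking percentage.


Formula: Stocking % = stocked plots / total plots * 100
Stocking = 74 / 238 * 100
Stocking = 0.3109 * 100 = 31.1%

31.1


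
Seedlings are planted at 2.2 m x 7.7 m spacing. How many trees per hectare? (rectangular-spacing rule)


Formula: TPH = 10000 m^2/ha / (spacing_x * spacing_y)
Area per tree = 2.2 m * 7.7 m = 16.94 m^2
TPH = 10000 / 16.94 = 590 trees/ha

590


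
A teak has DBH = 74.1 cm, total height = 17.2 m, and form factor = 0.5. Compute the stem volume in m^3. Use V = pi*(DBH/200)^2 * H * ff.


Formula: V = pi * (DBH/200)^2 * H * ff
Radius = DBH/200 = 74.1/200 = 0.3705 m
Radius^2 = 0.3705^2 = 0.13727025 m^2
V = pi * 0.13727025 * 17.2 * 0.5
V = 3.709 m^3

3.709


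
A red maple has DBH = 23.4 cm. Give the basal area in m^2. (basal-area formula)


Formula: BA = pi * (DBH/2)^2 / 10000  (cm^2 to m^2)
Radius = DBH/2 = 23.4/2 = 11.7 cm
BA = pi * 11.7^2 / 10000
   = 430.0526 cm^2 / 10000
   = 0.043 m^2

0.043


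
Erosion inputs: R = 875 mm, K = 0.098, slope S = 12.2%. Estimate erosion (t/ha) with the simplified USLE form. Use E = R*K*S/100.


Formula: E = R * K * S / 100  (simplified USLE)
R * K = 875 * 0.098 = 85.75
E = 85.75 * 12.2 / 100 = 10.46 t/ha

10.46


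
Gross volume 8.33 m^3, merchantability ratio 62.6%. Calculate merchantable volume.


Formula: MV = V_total * (merchantable_pct / 100)
Merchantable fraction = 62.6% / 100 = 0.626
MV = 8.33 m^3 * 0.626 = 5.215 m^3

5.215


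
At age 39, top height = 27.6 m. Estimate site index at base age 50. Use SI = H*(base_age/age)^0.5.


Formula: SI = H_dom * (base_age / age)^0.5
Age ratio = 50 / 39 = 1.28205
sqrt(age_ratio) = 1.13228
SI = 27.6 * 1.13228 = 31.3 m

31.3


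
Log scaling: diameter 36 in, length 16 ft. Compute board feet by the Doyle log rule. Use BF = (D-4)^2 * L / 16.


Doyle: BF = (D - 4)^2 * L / 16
Adjusted diameter = 36 - 4 = 32 in
(D-4)^2 = 32^2 = 1024
BF = 1024 * 16 / 16 = 1024 BF

1024


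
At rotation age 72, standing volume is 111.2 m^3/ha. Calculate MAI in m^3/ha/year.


Formula: MAI = Total Volume / Stand Age
MAI = 111.2 m^3/ha / 72 years
MAI = 1.54 m^3/ha/year

1.54


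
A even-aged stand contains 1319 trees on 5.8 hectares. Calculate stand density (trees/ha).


Formula: Stand Density = N_trees / Area_ha
Density = 1319 trees / 5.8 ha
Density = 227 trees/ha

227


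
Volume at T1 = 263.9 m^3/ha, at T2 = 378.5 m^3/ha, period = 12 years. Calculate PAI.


Formula: PAI = (V_T2 - V_T1) / (T2 - T1)
Volume increment = 378.5 - 263.9 = 114.6 m^3/ha
PAI = 114.6 / 12 = 9.55 m^3/ha/year

9.55


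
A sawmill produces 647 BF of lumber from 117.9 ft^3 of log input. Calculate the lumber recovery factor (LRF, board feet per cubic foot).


Formula: LRF = Lumber Output (BF) / Log Input (ft^3)
LRF = 647 BF / 117.9 ft^3
LRF = 5.49 BF/ft^3

5.49


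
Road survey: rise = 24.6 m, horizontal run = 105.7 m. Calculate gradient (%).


Formula: Gradient = rise / run * 100
Gradient = 24.6 / 105.7 * 100 = 23.3%

23.3


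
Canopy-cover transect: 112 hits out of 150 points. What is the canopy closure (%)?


Formula: Canopy closure = covered points / total points * 100
Closure = 112 / 150 * 100
Closure = 0.7467 * 100 = 74.7%

74.7


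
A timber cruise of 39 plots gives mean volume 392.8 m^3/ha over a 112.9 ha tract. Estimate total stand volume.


Formula: Total Volume = Mean Volume per ha * Total Area
Total Volume = 392.8 m^3/ha * 112.9 ha
Total Volume = 44347 m^3

44347


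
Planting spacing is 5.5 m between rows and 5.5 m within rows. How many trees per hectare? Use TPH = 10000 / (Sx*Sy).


Formula: TPH = 10000 m^2/ha / (spacing_x * spacing_y)
Area per tree = 5.5 m * 5.5 m = 30.25 m^2
TPH = 10000 / 30.25 = 331 trees/ha

331


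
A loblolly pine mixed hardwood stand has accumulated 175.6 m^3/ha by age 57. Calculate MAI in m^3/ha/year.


Formula: MAI = Total Volume / Stand Age
MAI = 175.6 m^3/ha / 57 years
MAI = 3.08 m^3/ha/year

3.08


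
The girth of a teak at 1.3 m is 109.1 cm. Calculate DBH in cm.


Formula: DBH = C / pi
DBH = 109.1 / pi
pi = 3.14159...
DBH = 34.7 cm

34.7


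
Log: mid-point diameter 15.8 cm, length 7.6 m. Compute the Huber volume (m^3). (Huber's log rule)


Huber: V = Am * L,  Am = pi*(Dm/200)^2
Am = pi*(15.8/200)^2 = 0.019607 m^2
V = 0.019607*7.6 = 0.149 m^3

0.149


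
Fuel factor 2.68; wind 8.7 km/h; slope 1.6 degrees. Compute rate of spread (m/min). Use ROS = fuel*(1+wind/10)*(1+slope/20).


Formula: ROS = fuel * (1 + wind/10) * (1 + slope/20)
Wind factor = 1 + 8.7/10 = 1.87
Slope factor = 1 + 1.6/20 = 1.08
ROS = 2.68 * 1.87 * 1.08 = 5.41 m/min

5.41
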